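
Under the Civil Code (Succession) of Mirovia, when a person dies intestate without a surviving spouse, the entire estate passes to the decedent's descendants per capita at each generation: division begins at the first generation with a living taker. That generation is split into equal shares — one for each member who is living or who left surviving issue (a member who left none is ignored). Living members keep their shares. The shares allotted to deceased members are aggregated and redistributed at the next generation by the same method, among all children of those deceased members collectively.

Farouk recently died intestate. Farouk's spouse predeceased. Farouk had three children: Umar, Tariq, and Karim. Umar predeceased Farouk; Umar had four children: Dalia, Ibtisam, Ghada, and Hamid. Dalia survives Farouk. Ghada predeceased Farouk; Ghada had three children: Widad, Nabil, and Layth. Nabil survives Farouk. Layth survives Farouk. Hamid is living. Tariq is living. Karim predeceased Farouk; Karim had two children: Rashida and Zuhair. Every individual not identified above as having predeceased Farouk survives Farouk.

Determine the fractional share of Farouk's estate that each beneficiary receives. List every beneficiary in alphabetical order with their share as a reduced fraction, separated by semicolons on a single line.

There is no surviving spouse, so the entire estate passes to Farouk's descendants per capita at each generation.
At generation 1 (Umar, Tariq, Karim) there are 3 shares of (1)/3 = 1/3 each.
Living: Tariq — each takes 1/3.
Deceased: Umar and Karim. Their combined 2/3 is pooled and carried to generation 2.
At generation 2 (Dalia, Ibtisam, Ghada, Hamid, Rashida, Zuhair) there are 6 shares of (2/3)/6 = 1/9 each.
Living: Dalia, Ibtisam, Hamid, Rashida, and Zuhair — each takes 1/9.
Deceased: Ghada. That 1/9 share is carried to generation 3.
At generation 3 (Widad, Nabil, Layth) there are 3 shares of (1/9)/3 = 1/27 each.
Living: Widad, Nabil, and Layth — each takes 1/27.

Dalia 1/9; Hamid 1/9; Ibtisam 1/9; Layth 1/27; Nabil 1/27; Rashida 1/9; Tariq 1/3; Widad 1/27; Zuhair 1/9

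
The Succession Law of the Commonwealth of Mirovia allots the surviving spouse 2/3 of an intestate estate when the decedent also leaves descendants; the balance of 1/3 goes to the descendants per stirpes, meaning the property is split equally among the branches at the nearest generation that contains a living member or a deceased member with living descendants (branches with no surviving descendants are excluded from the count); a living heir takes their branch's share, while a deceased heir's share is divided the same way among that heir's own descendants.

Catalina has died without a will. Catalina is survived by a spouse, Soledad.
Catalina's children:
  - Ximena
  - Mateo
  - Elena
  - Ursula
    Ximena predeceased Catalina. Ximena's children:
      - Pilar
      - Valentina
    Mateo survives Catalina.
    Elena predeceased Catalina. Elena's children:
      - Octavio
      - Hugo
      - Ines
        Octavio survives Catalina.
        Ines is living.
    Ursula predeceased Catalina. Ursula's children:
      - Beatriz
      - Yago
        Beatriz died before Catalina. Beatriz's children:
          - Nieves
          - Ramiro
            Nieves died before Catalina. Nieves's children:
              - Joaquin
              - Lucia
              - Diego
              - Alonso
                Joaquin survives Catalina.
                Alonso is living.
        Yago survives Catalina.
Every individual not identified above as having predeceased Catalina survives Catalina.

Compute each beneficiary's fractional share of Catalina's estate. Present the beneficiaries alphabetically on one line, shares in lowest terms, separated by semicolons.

Soledad, as surviving spouse, takes 2/3.
The remaining 1/3 passes to Catalina's descendants per stirpes.
The 1/3 is divided into 4 equal shares of 1/12 among Ximena, Mateo, Elena, Ursula.
Ximena predeceased; the 1/12 allotted to Ximena's branch passes to Ximena's issue by representation.
The 1/12 is divided into 2 equal shares of 1/24 among Pilar, Valentina.
Pilar is living and takes 1/24.
Valentina is living and takes 1/24.
Mateo is living and takes 1/12.
Elena predeceased; the 1/12 allotted to Elena's branch passes to Elena's issue by representation.
The 1/12 is divided into 3 equal shares of 1/36 among Octavio, Hugo, Ines.
Octavio is living and takes 1/36.
Hugo is living and takes 1/36.
Ines is living and takes 1/36.
Ursula predeceased; the 1/12 allotted to Ursula's branch passes to Ursula's issue by representation.
The 1/12 is divided into 2 equal shares of 1/24 among Beatriz, Yago.
Beatriz predeceased; the 1/24 allotted to Beatriz's branch passes to Beatriz's issue by representation.
The 1/24 is divided into 2 equal shares of 1/48 among Nieves, Ramiro.
Nieves predeceased; the 1/48 allotted to Nieves's branch passes to Nieves's issue by representation.
The 1/48 is divided into 4 equal shares of 1/192 among Joaquin, Lucia, Diego, Alonso.
Joaquin is living and takes 1/192.
Lucia is living and takes 1/192.
Diego is living and takes 1/192.
Alonso is living and takes 1/192.
Ramiro is living and takes 1/48.
Yago is living and takes 1/24.

Alonso 1/192; Diego 1/192; Hugo 1/36; Ines 1/36; Joaquin 1/192; Lucia 1/192; Mateo 1/12; Octavio 1/36; Pilar 1/24; Ramiro 1/48; Soledad 2/3; Valentina 1/24; Yago 1/24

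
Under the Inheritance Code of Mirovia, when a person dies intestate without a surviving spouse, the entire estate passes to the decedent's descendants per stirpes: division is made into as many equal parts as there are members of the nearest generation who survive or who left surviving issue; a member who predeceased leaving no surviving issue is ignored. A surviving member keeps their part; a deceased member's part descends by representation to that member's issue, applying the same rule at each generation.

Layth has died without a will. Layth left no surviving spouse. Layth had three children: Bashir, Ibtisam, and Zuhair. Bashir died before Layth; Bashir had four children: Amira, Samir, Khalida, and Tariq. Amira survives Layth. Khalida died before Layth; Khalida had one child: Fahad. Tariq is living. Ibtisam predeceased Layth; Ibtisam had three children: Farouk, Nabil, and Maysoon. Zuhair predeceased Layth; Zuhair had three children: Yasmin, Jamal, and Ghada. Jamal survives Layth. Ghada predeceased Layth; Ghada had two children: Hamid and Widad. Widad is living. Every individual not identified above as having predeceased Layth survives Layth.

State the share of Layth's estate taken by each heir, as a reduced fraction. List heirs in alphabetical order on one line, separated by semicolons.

Amira 1/12; Fahad 1/12; Farouk 1/9; Hamid 1/18; Jamal 1/9; Maysoon 1/9; Nabil 1/9; Samir 1/12; Tariq 1/12; Widad 1/18; Yasmin 1/9

There is no surviving spouse, so the entire estate passes to Layth's descendants per stirpes.
The estate is divided into 3 equal shares of 1/3 among Bashir, Ibtisam, Zuhair.
Bashir predeceased; the 1/3 allotted to Bashir's branch passes to Bashir's issue by representation.
The 1/3 is divided into 4 equal shares of 1/12 among Amira, Samir, Khalida, Tariq.
Amira is living and takes 1/12.
Samir is living and takes 1/12.
Khalida predeceased; the 1/12 allotted to Khalida's branch passes to Khalida's issue by representation.
Fahad is the sole taker at this level and receives the full 1/12.
Tariq is living and takes 1/12.
Ibtisam predeceased; the 1/3 allotted to Ibtisam's branch passes to Ibtisam's issue by representation.
The 1/3 is divided into 3 equal shares of 1/9 among Farouk, Nabil, Maysoon.
Farouk is living and takes 1/9.
Nabil is living and takes 1/9.
Maysoon is living and takes 1/9.
Zuhair predeceased; the 1/3 allotted to Zuhair's branch passes to Zuhair's issue by representation.
The 1/3 is divided into 3 equal shares of 1/9 among Yasmin, Jamal, Ghada.
Yasmin is living and takes 1/9.
Jamal is living and takes 1/9.
Ghada predeceased; the 1/9 allotted to Ghada's branch passes to Ghada's issue by representation.
The 1/9 is divided into 2 equal shares of 1/18 among Hamid, Widad.
Hamid is living and takes 1/18.
Widad is living and takes 1/18.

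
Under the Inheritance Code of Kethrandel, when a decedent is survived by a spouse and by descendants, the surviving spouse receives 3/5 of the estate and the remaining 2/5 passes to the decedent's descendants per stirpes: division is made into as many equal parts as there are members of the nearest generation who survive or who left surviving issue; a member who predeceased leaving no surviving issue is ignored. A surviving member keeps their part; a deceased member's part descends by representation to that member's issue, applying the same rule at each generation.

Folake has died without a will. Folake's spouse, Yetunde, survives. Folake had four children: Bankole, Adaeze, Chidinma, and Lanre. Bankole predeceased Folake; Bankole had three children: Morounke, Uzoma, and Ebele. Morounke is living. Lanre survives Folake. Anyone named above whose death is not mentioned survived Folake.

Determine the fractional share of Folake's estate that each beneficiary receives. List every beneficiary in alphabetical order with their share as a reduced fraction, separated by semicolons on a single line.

Adaeze 1/10; Chidinma 1/10; Ebele 1/30; Lanre 1/10; Morounke 1/30; Uzoma 1/30; Yetunde 3/5

Yetunde, as surviving spouse, takes 3/5.
The remaining 2/5 passes to Folake's descendants per stirpes.
The 2/5 is divided into 4 equal shares of 1/10 among Bankole, Adaeze, Chidinma, Lanre.
Bankole predeceased; the 1/10 allotted to Bankole's branch passes to Bankole's issue by representation.
The 1/10 is divided into 3 equal shares of 1/30 among Morounke, Uzoma, Ebele.
Morounke is living and takes 1/30.
Uzoma is living and takes 1/30.
Ebele is living and takes 1/30.
Adaeze is living and takes 1/10.
Chidinma is living and takes 1/10.
Lanre is living and takes 1/10.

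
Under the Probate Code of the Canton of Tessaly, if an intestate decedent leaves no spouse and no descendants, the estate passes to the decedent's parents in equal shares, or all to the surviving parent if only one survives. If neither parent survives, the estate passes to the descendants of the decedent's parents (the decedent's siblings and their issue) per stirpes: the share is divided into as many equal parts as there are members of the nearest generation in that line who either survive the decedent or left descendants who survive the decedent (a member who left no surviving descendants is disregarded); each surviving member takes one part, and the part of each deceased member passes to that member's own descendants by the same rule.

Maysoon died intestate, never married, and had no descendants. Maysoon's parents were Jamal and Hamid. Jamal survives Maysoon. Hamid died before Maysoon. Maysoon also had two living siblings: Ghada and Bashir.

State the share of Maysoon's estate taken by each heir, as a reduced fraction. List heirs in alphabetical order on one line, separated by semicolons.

Only one parent, Jamal, survives, so Jamal takes the entire estate. The siblings take nothing because a surviving parent has priority.

Jamal 1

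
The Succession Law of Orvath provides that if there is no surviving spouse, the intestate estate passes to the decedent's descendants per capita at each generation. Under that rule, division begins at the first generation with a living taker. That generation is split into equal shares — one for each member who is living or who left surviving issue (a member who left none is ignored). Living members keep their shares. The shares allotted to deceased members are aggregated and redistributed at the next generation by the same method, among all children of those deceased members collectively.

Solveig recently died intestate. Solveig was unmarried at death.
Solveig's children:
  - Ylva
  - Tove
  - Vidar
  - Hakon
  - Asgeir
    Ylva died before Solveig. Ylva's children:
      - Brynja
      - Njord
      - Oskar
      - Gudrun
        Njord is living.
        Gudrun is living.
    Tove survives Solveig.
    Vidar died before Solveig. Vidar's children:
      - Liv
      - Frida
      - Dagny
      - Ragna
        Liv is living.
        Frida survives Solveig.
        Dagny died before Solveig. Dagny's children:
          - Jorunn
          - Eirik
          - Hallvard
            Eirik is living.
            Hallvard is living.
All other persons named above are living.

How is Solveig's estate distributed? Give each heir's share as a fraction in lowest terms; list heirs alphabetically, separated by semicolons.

There is no surviving spouse, so the entire estate passes to Solveig's descendants per capita at each generation.
At generation 1 (Ylva, Tove, Vidar, Hakon, Asgeir) there are 5 shares of (1)/5 = 1/5 each.
Living: Tove, Hakon, and Asgeir — each takes 1/5.
Deceased: Ylva and Vidar. Their combined 2/5 is pooled and carried to generation 2.
At generation 2 (Brynja, Njord, Oskar, Gudrun, Liv, Frida, Dagny, Ragna) there are 8 shares of (2/5)/8 = 1/20 each.
Living: Brynja, Njord, Oskar, Gudrun, Liv, Frida, and Ragna — each takes 1/20.
Deceased: Dagny. That 1/20 share is carried to generation 3.
At generation 3 (Jorunn, Eirik, Hallvard) there are 3 shares of (1/20)/3 = 1/60 each.
Living: Jorunn, Eirik, and Hallvard — each takes 1/60.

Asgeir 1/5; Brynja 1/20; Eirik 1/60; Frida 1/20; Gudrun 1/20; Hakon 1/5; Hallvard 1/60; Jorunn 1/60; Liv 1/20; Njord 1/20; Oskar 1/20; Ragna 1/20; Tove 1/5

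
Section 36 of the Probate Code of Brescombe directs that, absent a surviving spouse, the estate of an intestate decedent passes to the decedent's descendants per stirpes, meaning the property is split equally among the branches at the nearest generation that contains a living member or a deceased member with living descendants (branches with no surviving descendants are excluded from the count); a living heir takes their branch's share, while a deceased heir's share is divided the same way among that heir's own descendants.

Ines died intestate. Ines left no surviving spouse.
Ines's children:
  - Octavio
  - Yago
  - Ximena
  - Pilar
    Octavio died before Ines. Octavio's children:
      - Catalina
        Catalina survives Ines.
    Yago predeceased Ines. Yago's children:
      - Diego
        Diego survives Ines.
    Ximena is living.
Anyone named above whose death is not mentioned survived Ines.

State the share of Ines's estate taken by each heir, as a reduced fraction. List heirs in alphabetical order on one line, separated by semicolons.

There is no surviving spouse, so the entire estate passes to Ines's descendants per stirpes.
The estate is divided into 4 equal shares of 1/4 among Octavio, Yago, Ximena, Pilar.
Octavio predeceased; the 1/4 allotted to Octavio's branch passes to Octavio's issue by representation.
Catalina is the sole taker at this level and receives the full 1/4.
Yago predeceased; the 1/4 allotted to Yago's branch passes to Yago's issue by representation.
Diego is the sole taker at this level and receives the full 1/4.
Ximena is living and takes 1/4.
Pilar is living and takes 1/4.

Catalina 1/4; Diego 1/4; Pilar 1/4; Ximena 1/4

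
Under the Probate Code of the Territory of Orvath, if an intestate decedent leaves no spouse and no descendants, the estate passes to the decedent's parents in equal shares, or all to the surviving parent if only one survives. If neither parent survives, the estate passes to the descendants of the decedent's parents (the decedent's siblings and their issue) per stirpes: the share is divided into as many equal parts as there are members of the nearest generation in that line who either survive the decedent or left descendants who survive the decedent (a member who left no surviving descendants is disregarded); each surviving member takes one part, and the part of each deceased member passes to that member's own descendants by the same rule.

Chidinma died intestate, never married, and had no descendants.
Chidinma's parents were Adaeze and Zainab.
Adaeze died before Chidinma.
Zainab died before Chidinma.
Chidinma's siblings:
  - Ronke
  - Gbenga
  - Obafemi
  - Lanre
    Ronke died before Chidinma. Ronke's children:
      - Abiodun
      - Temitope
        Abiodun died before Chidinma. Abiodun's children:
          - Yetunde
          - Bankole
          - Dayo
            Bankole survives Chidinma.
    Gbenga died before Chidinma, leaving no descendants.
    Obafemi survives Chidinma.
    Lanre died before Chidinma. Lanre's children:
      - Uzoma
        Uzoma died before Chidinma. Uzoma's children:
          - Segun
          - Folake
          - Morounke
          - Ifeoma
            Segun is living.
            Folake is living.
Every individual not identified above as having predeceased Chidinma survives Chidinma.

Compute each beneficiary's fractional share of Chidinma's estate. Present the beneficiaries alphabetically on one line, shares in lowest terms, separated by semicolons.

Neither parent survives and there are no descendants, so the estate passes to Chidinma's siblings and their issue per stirpes.
Gbenga left no surviving issue, so that branch lapses and is disregarded.
The estate is divided into 3 equal shares of 1/3 among Ronke, Obafemi, Lanre.
Ronke predeceased; the 1/3 allotted to Ronke's branch passes to Ronke's issue by representation.
The 1/3 is divided into 2 equal shares of 1/6 among Abiodun, Temitope.
Abiodun predeceased; the 1/6 allotted to Abiodun's branch passes to Abiodun's issue by representation.
The 1/6 is divided into 3 equal shares of 1/18 among Yetunde, Bankole, Dayo.
Yetunde is living and takes 1/18.
Bankole is living and takes 1/18.
Dayo is living and takes 1/18.
Temitope is living and takes 1/6.
Obafemi is living and takes 1/3.
Lanre predeceased; the 1/3 allotted to Lanre's branch passes to Lanre's issue by representation.
Uzoma's line is the sole branch at this level, so the full 1/3 passes to Uzoma's issue by representation.
The 1/3 is divided into 4 equal shares of 1/12 among Segun, Folake, Morounke, Ifeoma.
Segun is living and takes 1/12.
Folake is living and takes 1/12.
Morounke is living and takes 1/12.
Ifeoma is living and takes 1/12.

Bankole 1/18; Dayo 1/18; Folake 1/12; Ifeoma 1/12; Morounke 1/12; Obafemi 1/3; Segun 1/12; Temitope 1/6; Yetunde 1/18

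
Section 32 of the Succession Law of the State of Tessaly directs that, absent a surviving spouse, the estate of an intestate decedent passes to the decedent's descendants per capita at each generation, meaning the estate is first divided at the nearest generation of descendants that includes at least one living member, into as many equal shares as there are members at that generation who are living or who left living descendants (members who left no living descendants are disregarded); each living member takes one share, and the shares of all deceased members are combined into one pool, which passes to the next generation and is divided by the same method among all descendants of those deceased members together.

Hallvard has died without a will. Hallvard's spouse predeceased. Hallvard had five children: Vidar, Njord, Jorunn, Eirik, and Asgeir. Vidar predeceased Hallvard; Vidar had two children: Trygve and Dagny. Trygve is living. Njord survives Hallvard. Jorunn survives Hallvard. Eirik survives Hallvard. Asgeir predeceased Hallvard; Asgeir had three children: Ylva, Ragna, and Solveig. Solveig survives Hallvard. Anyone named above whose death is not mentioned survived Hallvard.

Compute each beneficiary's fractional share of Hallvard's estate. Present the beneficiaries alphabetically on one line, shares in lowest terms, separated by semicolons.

There is no surviving spouse, so the entire estate passes to Hallvard's descendants per capita at each generation.
At generation 1 (Vidar, Njord, Jorunn, Eirik, Asgeir) there are 5 shares of (1)/5 = 1/5 each.
Living: Njord, Jorunn, and Eirik — each takes 1/5.
Deceased: Vidar and Asgeir. Their combined 2/5 is pooled and carried to generation 2.
At generation 2 (Trygve, Dagny, Ylva, Ragna, Solveig) there are 5 shares of (2/5)/5 = 2/25 each.
Living: Trygve, Dagny, Ylva, Ragna, and Solveig — each takes 2/25.

Dagny 2/25; Eirik 1/5; Jorunn 1/5; Njord 1/5; Ragna 2/25; Solveig 2/25; Trygve 2/25; Ylva 2/25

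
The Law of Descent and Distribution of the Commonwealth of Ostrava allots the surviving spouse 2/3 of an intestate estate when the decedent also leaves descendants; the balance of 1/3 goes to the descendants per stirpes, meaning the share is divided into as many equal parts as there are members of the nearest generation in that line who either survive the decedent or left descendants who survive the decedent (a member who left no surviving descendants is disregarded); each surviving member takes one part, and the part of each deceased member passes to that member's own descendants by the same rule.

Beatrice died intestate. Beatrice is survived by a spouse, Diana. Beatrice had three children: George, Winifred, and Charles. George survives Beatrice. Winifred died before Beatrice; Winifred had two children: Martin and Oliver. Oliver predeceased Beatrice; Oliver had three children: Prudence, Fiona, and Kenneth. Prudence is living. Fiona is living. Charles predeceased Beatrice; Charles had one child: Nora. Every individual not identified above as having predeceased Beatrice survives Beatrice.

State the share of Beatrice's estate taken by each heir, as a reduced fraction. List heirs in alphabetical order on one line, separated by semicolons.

Diana 2/3; Fiona 1/54; George 1/9; Kenneth 1/54; Martin 1/18; Nora 1/9; Prudence 1/54

Diana, as surviving spouse, takes 2/3.
The remaining 1/3 passes to Beatrice's descendants per stirpes.
The 1/3 is divided into 3 equal shares of 1/9 among George, Winifred, Charles.
George is living and takes 1/9.
Winifred predeceased; the 1/9 allotted to Winifred's branch passes to Winifred's issue by representation.
The 1/9 is divided into 2 equal shares of 1/18 among Martin, Oliver.
Martin is living and takes 1/18.
Oliver predeceased; the 1/18 allotted to Oliver's branch passes to Oliver's issue by representation.
The 1/18 is divided into 3 equal shares of 1/54 among Prudence, Fiona, Kenneth.
Prudence is living and takes 1/54.
Fiona is living and takes 1/54.
Kenneth is living and takes 1/54.
Charles predeceased; the 1/9 allotted to Charles's branch passes to Charles's issue by representation.
Nora is the sole taker at this level and receives the full 1/9.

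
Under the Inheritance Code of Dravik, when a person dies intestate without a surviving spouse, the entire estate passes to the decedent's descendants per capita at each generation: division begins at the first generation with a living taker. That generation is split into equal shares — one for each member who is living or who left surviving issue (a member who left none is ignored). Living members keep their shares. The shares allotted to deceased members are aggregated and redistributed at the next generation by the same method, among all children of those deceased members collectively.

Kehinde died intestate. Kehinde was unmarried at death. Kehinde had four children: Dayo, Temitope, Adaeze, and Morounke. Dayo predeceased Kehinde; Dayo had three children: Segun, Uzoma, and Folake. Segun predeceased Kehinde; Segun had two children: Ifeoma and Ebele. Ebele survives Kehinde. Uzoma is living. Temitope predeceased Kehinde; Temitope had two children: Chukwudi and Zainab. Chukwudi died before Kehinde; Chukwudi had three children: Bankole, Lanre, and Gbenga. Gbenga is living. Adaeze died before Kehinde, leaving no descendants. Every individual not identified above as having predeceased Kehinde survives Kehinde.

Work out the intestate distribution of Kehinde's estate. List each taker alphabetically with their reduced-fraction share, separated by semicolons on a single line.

There is no surviving spouse, so the entire estate passes to Kehinde's descendants per capita at each generation.
At generation 1 (Dayo, Temitope, Morounke) there are 3 shares of (1)/3 = 1/3 each.
Living: Morounke — each takes 1/3.
Deceased: Dayo and Temitope. Their combined 2/3 is pooled and carried to generation 2.
At generation 2 (Segun, Uzoma, Folake, Chukwudi, Zainab) there are 5 shares of (2/3)/5 = 2/15 each.
Living: Uzoma, Folake, and Zainab — each takes 2/15.
Deceased: Segun and Chukwudi. Their combined 4/15 is pooled and carried to generation 3.
At generation 3 (Ifeoma, Ebele, Bankole, Lanre, Gbenga) there are 5 shares of (4/15)/5 = 4/75 each.
Living: Ifeoma, Ebele, Bankole, Lanre, and Gbenga — each takes 4/75.

Bankole 4/75; Ebele 4/75; Folake 2/15; Gbenga 4/75; Ifeoma 4/75; Lanre 4/75; Morounke 1/3; Uzoma 2/15; Zainab 2/15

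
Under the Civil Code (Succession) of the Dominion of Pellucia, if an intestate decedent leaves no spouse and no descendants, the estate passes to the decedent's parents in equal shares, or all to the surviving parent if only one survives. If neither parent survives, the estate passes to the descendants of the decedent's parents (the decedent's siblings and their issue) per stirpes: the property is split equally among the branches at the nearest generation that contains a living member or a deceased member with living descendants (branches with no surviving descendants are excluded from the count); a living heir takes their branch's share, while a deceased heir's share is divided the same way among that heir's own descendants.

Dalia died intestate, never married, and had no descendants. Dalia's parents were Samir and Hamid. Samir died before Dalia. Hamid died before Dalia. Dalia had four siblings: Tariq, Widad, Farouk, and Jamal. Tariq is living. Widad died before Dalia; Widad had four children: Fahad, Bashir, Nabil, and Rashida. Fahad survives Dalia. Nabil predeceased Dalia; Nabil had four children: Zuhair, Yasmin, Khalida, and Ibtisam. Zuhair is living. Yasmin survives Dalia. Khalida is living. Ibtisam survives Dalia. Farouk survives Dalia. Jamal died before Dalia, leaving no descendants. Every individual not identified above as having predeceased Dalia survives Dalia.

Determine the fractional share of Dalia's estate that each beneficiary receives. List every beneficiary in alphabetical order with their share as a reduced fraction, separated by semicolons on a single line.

Neither parent survives and there are no descendants, so the estate passes to Dalia's siblings and their issue per stirpes.
Jamal left no surviving issue, so that branch lapses and is disregarded.
The estate is divided into 3 equal shares of 1/3 among Tariq, Widad, Farouk.
Tariq is living and takes 1/3.
Widad predeceased; the 1/3 allotted to Widad's branch passes to Widad's issue by representation.
The 1/3 is divided into 4 equal shares of 1/12 among Fahad, Bashir, Nabil, Rashida.
Fahad is living and takes 1/12.
Bashir is living and takes 1/12.
Nabil predeceased; the 1/12 allotted to Nabil's branch passes to Nabil's issue by representation.
The 1/12 is divided into 4 equal shares of 1/48 among Zuhair, Yasmin, Khalida, Ibtisam.
Zuhair is living and takes 1/48.
Yasmin is living and takes 1/48.
Khalida is living and takes 1/48.
Ibtisam is living and takes 1/48.
Rashida is living and takes 1/12.
Farouk is living and takes 1/3.

Bashir 1/12; Fahad 1/12; Farouk 1/3; Ibtisam 1/48; Khalida 1/48; Rashida 1/12; Tariq 1/3; Yasmin 1/48; Zuhair 1/48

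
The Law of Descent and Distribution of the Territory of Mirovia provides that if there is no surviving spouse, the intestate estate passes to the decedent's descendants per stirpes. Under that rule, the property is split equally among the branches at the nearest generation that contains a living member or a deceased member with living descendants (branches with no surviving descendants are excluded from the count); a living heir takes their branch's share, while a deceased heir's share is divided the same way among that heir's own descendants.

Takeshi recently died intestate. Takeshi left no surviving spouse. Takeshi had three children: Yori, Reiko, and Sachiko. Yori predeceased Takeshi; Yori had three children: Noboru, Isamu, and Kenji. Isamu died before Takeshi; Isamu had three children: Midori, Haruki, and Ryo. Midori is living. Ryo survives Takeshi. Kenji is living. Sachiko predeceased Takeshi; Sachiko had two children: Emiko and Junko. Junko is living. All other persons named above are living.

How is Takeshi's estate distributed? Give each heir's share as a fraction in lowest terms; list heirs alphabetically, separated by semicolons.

Emiko 1/6; Haruki 1/27; Junko 1/6; Kenji 1/9; Midori 1/27; Noboru 1/9; Reiko 1/3; Ryo 1/27

There is no surviving spouse, so the entire estate passes to Takeshi's descendants per stirpes.
The estate is divided into 3 equal shares of 1/3 among Yori, Reiko, Sachiko.
Yori predeceased; the 1/3 allotted to Yori's branch passes to Yori's issue by representation.
The 1/3 is divided into 3 equal shares of 1/9 among Noboru, Isamu, Kenji.
Noboru is living and takes 1/9.
Isamu predeceased; the 1/9 allotted to Isamu's branch passes to Isamu's issue by representation.
The 1/9 is divided into 3 equal shares of 1/27 among Midori, Haruki, Ryo.
Midori is living and takes 1/27.
Haruki is living and takes 1/27.
Ryo is living and takes 1/27.
Kenji is living and takes 1/9.
Reiko is living and takes 1/3.
Sachiko predeceased; the 1/3 allotted to Sachiko's branch passes to Sachiko's issue by representation.
The 1/3 is divided into 2 equal shares of 1/6 among Emiko, Junko.
Emiko is living and takes 1/6.
Junko is living and takes 1/6.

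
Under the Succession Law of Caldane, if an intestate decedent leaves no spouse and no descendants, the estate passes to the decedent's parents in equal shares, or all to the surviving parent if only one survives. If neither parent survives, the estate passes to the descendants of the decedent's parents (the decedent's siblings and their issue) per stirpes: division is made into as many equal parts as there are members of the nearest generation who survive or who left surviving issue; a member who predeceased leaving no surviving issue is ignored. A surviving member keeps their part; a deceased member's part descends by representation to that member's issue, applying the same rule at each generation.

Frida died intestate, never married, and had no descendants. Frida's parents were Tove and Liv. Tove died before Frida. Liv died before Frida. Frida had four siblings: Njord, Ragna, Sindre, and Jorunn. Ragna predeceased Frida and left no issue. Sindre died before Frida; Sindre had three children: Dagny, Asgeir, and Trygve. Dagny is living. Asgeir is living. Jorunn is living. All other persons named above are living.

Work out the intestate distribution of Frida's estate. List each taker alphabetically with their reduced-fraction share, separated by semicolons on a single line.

Neither parent survives and there are no descendants, so the estate passes to Frida's siblings and their issue per stirpes.
Ragna left no surviving issue, so that branch lapses and is disregarded.
The estate is divided into 3 equal shares of 1/3 among Njord, Sindre, Jorunn.
Njord is living and takes 1/3.
Sindre predeceased; the 1/3 allotted to Sindre's branch passes to Sindre's issue by representation.
The 1/3 is divided into 3 equal shares of 1/9 among Dagny, Asgeir, Trygve.
Dagny is living and takes 1/9.
Asgeir is living and takes 1/9.
Trygve is living and takes 1/9.
Jorunn is living and takes 1/3.

Asgeir 1/9; Dagny 1/9; Jorunn 1/3; Njord 1/3; Trygve 1/9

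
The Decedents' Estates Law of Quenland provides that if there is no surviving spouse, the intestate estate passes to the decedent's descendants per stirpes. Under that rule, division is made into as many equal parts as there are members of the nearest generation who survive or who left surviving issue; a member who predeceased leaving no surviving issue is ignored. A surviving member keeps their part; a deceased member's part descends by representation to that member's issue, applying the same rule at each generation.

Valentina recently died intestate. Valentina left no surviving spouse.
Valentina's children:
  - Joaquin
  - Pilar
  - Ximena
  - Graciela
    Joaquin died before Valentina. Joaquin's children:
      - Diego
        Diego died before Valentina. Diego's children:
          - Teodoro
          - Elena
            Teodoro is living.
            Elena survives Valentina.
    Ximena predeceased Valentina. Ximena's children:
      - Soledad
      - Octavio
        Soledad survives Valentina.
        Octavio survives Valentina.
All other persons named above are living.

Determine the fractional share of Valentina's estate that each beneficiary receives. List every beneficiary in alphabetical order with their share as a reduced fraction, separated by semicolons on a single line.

There is no surviving spouse, so the entire estate passes to Valentina's descendants per stirpes.
The estate is divided into 4 equal shares of 1/4 among Joaquin, Pilar, Ximena, Graciela.
Joaquin predeceased; the 1/4 allotted to Joaquin's branch passes to Joaquin's issue by representation.
Diego's line is the sole branch at this level, so the full 1/4 passes to Diego's issue by representation.
The 1/4 is divided into 2 equal shares of 1/8 among Teodoro, Elena.
Teodoro is living and takes 1/8.
Elena is living and takes 1/8.
Pilar is living and takes 1/4.
Ximena predeceased; the 1/4 allotted to Ximena's branch passes to Ximena's issue by representation.
The 1/4 is divided into 2 equal shares of 1/8 among Soledad, Octavio.
Soledad is living and takes 1/8.
Octavio is living and takes 1/8.
Graciela is living and takes 1/4.

Elena 1/8; Graciela 1/4; Octavio 1/8; Pilar 1/4; Soledad 1/8; Teodoro 1/8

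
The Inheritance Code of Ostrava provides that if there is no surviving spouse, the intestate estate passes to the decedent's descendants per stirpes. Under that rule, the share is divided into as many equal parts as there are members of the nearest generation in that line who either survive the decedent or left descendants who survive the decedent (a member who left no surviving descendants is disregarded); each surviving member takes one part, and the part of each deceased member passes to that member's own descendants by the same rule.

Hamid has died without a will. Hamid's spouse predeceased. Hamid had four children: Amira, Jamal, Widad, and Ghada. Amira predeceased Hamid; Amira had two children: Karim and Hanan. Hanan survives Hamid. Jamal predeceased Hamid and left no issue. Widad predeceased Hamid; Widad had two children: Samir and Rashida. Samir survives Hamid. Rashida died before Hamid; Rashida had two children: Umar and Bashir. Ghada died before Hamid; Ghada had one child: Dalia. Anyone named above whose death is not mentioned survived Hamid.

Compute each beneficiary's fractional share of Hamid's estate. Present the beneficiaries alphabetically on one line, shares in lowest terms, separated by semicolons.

There is no surviving spouse, so the entire estate passes to Hamid's descendants per stirpes.
Jamal left no surviving issue, so that branch lapses and is disregarded.
The estate is divided into 3 equal shares of 1/3 among Amira, Widad, Ghada.
Amira predeceased; the 1/3 allotted to Amira's branch passes to Amira's issue by representation.
The 1/3 is divided into 2 equal shares of 1/6 among Karim, Hanan.
Karim is living and takes 1/6.
Hanan is living and takes 1/6.
Widad predeceased; the 1/3 allotted to Widad's branch passes to Widad's issue by representation.
The 1/3 is divided into 2 equal shares of 1/6 among Samir, Rashida.
Samir is living and takes 1/6.
Rashida predeceased; the 1/6 allotted to Rashida's branch passes to Rashida's issue by representation.
The 1/6 is divided into 2 equal shares of 1/12 among Umar, Bashir.
Umar is living and takes 1/12.
Bashir is living and takes 1/12.
Ghada predeceased; the 1/3 allotted to Ghada's branch passes to Ghada's issue by representation.
Dalia is the sole taker at this level and receives the full 1/3.

Bashir 1/12; Dalia 1/3; Hanan 1/6; Karim 1/6; Samir 1/6; Umar 1/12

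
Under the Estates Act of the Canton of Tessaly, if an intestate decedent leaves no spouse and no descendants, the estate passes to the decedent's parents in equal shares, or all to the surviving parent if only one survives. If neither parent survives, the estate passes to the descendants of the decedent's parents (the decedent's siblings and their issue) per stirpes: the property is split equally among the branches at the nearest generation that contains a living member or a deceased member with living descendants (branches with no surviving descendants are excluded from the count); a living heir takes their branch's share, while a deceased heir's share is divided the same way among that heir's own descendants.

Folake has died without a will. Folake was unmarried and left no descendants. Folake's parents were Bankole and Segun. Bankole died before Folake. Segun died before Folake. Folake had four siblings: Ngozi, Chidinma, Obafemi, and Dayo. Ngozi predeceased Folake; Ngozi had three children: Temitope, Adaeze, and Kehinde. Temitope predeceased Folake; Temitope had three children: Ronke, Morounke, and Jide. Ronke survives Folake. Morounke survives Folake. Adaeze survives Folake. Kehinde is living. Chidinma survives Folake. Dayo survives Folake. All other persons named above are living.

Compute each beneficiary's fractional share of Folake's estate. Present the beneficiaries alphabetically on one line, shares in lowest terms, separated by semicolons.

Neither parent survives and there are no descendants, so the estate passes to Folake's siblings and their issue per stirpes.
The estate is divided into 4 equal shares of 1/4 among Ngozi, Chidinma, Obafemi, Dayo.
Ngozi predeceased; the 1/4 allotted to Ngozi's branch passes to Ngozi's issue by representation.
The 1/4 is divided into 3 equal shares of 1/12 among Temitope, Adaeze, Kehinde.
Temitope predeceased; the 1/12 allotted to Temitope's branch passes to Temitope's issue by representation.
The 1/12 is divided into 3 equal shares of 1/36 among Ronke, Morounke, Jide.
Ronke is living and takes 1/36.
Morounke is living and takes 1/36.
Jide is living and takes 1/36.
Adaeze is living and takes 1/12.
Kehinde is living and takes 1/12.
Chidinma is living and takes 1/4.
Obafemi is living and takes 1/4.
Dayo is living and takes 1/4.

Adaeze 1/12; Chidinma 1/4; Dayo 1/4; Jide 1/36; Kehinde 1/12; Morounke 1/36; Obafemi 1/4; Ronke 1/36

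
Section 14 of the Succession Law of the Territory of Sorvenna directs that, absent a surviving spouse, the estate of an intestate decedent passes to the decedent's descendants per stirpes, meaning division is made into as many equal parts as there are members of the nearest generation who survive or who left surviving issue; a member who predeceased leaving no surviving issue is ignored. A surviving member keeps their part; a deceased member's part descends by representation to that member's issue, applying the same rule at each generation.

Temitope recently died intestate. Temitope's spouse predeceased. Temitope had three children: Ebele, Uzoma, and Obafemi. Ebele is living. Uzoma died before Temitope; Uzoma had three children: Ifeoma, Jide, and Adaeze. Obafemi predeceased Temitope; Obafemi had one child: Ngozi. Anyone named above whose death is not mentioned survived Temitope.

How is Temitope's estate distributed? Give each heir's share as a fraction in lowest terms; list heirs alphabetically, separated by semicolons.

Adaeze 1/9; Ebele 1/3; Ifeoma 1/9; Jide 1/9; Ngozi 1/3

There is no surviving spouse, so the entire estate passes to Temitope's descendants per stirpes.
The estate is divided into 3 equal shares of 1/3 among Ebele, Uzoma, Obafemi.
Ebele is living and takes 1/3.
Uzoma predeceased; the 1/3 allotted to Uzoma's branch passes to Uzoma's issue by representation.
The 1/3 is divided into 3 equal shares of 1/9 among Ifeoma, Jide, Adaeze.
Ifeoma is living and takes 1/9.
Jide is living and takes 1/9.
Adaeze is living and takes 1/9.
Obafemi predeceased; the 1/3 allotted to Obafemi's branch passes to Obafemi's issue by representation.
Ngozi is the sole taker at this level and receives the full 1/3.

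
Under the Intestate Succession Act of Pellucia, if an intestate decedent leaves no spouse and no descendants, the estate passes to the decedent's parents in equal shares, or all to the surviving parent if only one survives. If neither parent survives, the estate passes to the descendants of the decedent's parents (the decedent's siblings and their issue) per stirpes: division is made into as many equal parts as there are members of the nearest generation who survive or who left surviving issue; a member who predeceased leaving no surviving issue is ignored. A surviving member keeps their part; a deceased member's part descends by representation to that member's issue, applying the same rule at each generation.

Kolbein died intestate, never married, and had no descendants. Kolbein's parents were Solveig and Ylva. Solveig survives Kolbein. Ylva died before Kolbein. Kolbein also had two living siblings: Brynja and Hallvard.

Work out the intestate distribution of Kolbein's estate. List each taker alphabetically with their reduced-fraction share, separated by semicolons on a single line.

Solveig 1

Only one parent, Solveig, survives, so Solveig takes the entire estate. The siblings take nothing because a surviving parent has priority.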